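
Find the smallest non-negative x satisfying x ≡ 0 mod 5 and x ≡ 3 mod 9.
M = 5 × 9 = 45. M₁ = 9, y₁ ≡ 4 mod 5. M₂ = 5, y₂ ≡ 2 mod 9. x = 0×9×4 + 3×5×2 ≡ 30 mod 45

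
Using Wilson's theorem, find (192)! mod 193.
By Wilson's theorem, (192)! ≡ -1 ≡ 192 mod 193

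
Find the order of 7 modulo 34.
Powers of 7 mod 34: 7^1≡7, 7^2≡15, 7^3≡3, 7^4≡21, 7^5≡11, 7^6≡9, 7^7≡29, 7^8≡33, 7^9≡27, 7^10≡19, 7^11≡31, 7^12≡13, 7^13≡23, 7^14≡25, 7^15≡5, 7^16≡1. Order = 16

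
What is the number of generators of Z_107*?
There are φ(107-1) = φ(106) = 52 primitive roots modulo 107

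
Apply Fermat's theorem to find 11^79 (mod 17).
By Fermat: 11^{16} ≡ 1 (mod 17). 79 = 4×16 + 15. So 11^{79} ≡ 11^{15} ≡ 14 (mod 17)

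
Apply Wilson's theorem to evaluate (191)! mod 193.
(192)! = (191)! × (192) ≡ -1 (mod 193). So (191)! ≡ -1 × (192)^(-1) ≡ (-1)×(-1) = 1 (mod 193)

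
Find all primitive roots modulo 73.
There are φ(72) = 24 primitive roots mod 73: {5, 11, 13, 14, 15, 20, 26, 28, 29, 31, 33, 34, 39, 40, 42, 44, 45, 47, 53, 58, 59, 60, 62, 68}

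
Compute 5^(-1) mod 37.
Since 37 is prime, by Fermat 5^(-1) ≡ 5^{35} ≡ 15 mod 37. Verify: 5 × 15 = 75 ≡ 1 mod 37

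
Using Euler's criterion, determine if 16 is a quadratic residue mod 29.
By Euler's criterion: 16^{14} ≡ 1 (mod 29). Since this equals 1, 16 is a QR.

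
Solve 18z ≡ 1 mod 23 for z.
Since 23 is prime, by Fermat 18^(-1) ≡ 18^{21} ≡ 9 mod 23. Verify: 18 × 9 = 162 ≡ 1 mod 23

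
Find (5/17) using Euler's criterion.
(5/17) = 5^{8} mod 17 = -1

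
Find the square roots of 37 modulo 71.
The square roots of 37 mod 71 are 45 and 26. Verify: 45² = 2025 ≡ 37 (mod 71)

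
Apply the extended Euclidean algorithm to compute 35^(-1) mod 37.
Extended GCD: 35(18) + 37(-17) = 1. So 35^(-1) ≡ 18 mod 37. Verify: 35 × 18 = 630 ≡ 1 mod 37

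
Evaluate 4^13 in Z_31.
By repeated squaring mod 31: 4^{1}≡4, 4^{2}≡16, 4^{4}≡8, 4^{8}≡2. Then 4^{13} = 4^{8+4+1} ≡ 2 × 8 × 4 ≡ 2 mod 31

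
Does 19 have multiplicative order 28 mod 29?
Powers of 19 mod 29: 19^1≡19, 19^2≡13, 19^3≡15, 19^4≡24, 19^5≡21, 19^6≡22, 19^7≡12, 19^8≡25, 19^9≡11, 19^10≡6, 19^11≡27, 19^12≡20, 19^13≡3, 19^14≡28, 19^15≡10, 19^16≡16, 19^17≡14, 19^18≡5, 19^19≡8, 19^20≡7, 19^21≡17, 19^22≡4, 19^23≡18, 19^24≡23, 19^25≡2, 19^26≡9, 19^27≡26, 19^28≡1. First k with 19^k≡1 is k=28. Yes, ord_29(19) = 28.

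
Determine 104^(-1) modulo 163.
Since 163 is prime, by Fermat 104^(-1) ≡ 104^{161} ≡ 58 (mod 163). Verify: 104 × 58 = 6032 ≡ 1 (mod 163)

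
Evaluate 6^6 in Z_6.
By repeated squaring (mod 6): 6^{1}≡0, 6^{2}≡0, 6^{4}≡0. Then 6^{6} = 6^{4+2} ≡ 0 × 0 ≡ 0 (mod 6)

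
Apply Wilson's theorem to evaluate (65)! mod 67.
(66)! = (65)! × (66) ≡ -1 mod 67. So (65)! ≡ -1 × (66)^(-1) ≡ (-1)×(-1) = 1 mod 67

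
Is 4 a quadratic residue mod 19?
By Euler's criterion: 4^{9} ≡ 1 (mod 19). Since this equals 1, 4 is a QR.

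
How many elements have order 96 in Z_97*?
A prime p has φ(p-1) primitive roots; here φ(96) = 32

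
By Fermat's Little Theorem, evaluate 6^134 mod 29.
By Fermat: 6^{28} ≡ 1 (mod 29). 134 = 4×28 + 22. So 6^{134} ≡ 6^{22} ≡ 23 (mod 29)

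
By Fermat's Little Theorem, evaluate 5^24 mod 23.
By Fermat: 5^{22} ≡ 1 mod 23. So 5^{24} = 5^{22} · 5^{2} ≡ 5^{2} ≡ 2 mod 23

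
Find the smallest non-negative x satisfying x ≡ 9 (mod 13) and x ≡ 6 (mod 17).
M = 13 × 17 = 221. M₁ = 17, y₁ ≡ 10 (mod 13). M₂ = 13, y₂ ≡ 4 (mod 17). x = 9×17×10 + 6×13×4 ≡ 74 (mod 221)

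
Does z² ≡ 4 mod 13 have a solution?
By Euler's criterion: 4^{6} ≡ 1 mod 13. Since this equals 1, 4 is a QR.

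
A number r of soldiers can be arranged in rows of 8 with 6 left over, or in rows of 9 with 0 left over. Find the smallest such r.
M = 8 × 9 = 72. M₁ = 9, y₁ ≡ 1 mod 8. M₂ = 8, y₂ ≡ 8 mod 9. r = 6×9×1 + 0×8×8 ≡ 54 mod 72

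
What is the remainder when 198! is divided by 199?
By Wilson's theorem, (198)! ≡ -1 ≡ 198 mod 199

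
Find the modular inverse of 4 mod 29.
Since 29 is prime, by Fermat 4^(-1) ≡ 4^{27} ≡ 22 (mod 29). Verify: 4 × 22 = 88 ≡ 1 (mod 29)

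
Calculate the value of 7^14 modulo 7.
By repeated squaring mod 7: 7^{1}≡0, 7^{2}≡0, 7^{4}≡0, 7^{8}≡0. Then 7^{14} = 7^{8+4+2} ≡ 0 × 0 × 0 ≡ 0 mod 7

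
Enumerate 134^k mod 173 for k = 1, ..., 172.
134^1, 134^2, ..., 134^{172} mod 173: [134, 137, 20, 85, 145, 54, 143, 132, 42, 92, 45, 148, 110, 35, 19, 124, 8, 34, 58, 160, 161, 122, 86, 106, 18, 163, 44, 14, 146, 15, 107, 152, 127, 64, 99, 118, 69, 77, 111, 169, 156, 144, 93, 6, 112, 130, 120, 164, 5, 151, 166, 100, 79, 33, 97, 23, 141, 37, 114, 52, 48, 31, 2, 95, 101, 40, 170, 117, 108, 113, 91, 84, 11, 90, 123, 47, 70, 38, 75, 16, 68, 116, 147, 149, 71, 172, 39, 36, 153, 88, 28, 119, 30, 41, 131, 81, 128, 25, 63, 138, 154, 49, 165, 139, 115, 13, 12, 51, 87, 67, 155, 10, 129, 159, 27, 158, 66, 21, 46, 109, 74, 55, 104, 96, 62, 4, 17, 29, 80, 167, 61, 43, 53, 9, 168, 22, 7, 73, 94, 140, 76, 150, 32, 136, 59, 121, 125, 142, 171, 78, 72, 133, 3, 56, 65, 60, 82, 89, 162, 83, 50, 126, 103, 135, 98, 157, 105, 57, 26, 24, 102, 1]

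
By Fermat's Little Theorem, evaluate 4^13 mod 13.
By Fermat: 4^{12} ≡ 1 mod 13. So 4^{13} = 4^{12} · 4^{1} ≡ 4^{1} ≡ 4 mod 13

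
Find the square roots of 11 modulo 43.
The square roots of 11 mod 43 are 21 and 22. Verify: 21² = 441 ≡ 11 (mod 43)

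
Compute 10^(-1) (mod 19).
Since 19 is prime, by Fermat 10^(-1) ≡ 10^{17} ≡ 2 (mod 19). Verify: 10 × 2 = 20 ≡ 1 (mod 19)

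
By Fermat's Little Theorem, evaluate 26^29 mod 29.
By Fermat: 26^{28} ≡ 1 mod 29. So 26^{29} = 26^{28} · 26^{1} ≡ 26^{1} ≡ 26 mod 29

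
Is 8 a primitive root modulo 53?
ord_53(8) divides 52. For each prime q|52: 8^{26}≡52, 8^{4}≡15, none ≡ 1. So 8 has order 52 and is a primitive root mod 53.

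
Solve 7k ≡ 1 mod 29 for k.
Since 29 is prime, by Fermat 7^(-1) ≡ 7^{27} ≡ 25 mod 29. Verify: 7 × 25 = 175 ≡ 1 mod 29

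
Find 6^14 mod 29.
By repeated squaring mod 29: 6^{1}≡6, 6^{2}≡7, 6^{4}≡20, 6^{8}≡23. Then 6^{14} = 6^{8+4+2} ≡ 23 × 20 × 7 ≡ 1 mod 29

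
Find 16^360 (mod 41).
Using Fermat: 16^{40} ≡ 1 (mod 41). 360 ≡ 0 (mod 40). So 16^{360} ≡ 16^{0} ≡ 1 (mod 41)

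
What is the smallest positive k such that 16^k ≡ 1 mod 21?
Powers of 16 mod 21: 16^1≡16, 16^2≡4, 16^3≡1. So the order of 16 is 3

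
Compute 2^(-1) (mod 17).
Since 17 is prime, by Fermat 2^(-1) ≡ 2^{15} ≡ 9 (mod 17). Verify: 2 × 9 = 18 ≡ 1 (mod 17)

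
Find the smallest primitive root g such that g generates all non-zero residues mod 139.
g = 2. For each prime q|138: 2^{69}≡138, 2^{46}≡96, 2^{6}≡64, none ≡ 1, so ord_139(2) = 138 and 2 is a primitive root.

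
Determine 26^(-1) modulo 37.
Since 37 is prime, by Fermat 26^(-1) ≡ 26^{35} ≡ 10 mod 37. Verify: 26 × 10 = 260 ≡ 1 mod 37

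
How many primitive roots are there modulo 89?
A prime p has φ(p-1) primitive roots; here φ(88) = 40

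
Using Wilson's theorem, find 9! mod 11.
(10)! = (9)! × (10) ≡ -1 (mod 11). So (9)! ≡ -1 × (10)^(-1) ≡ (-1)×(-1) = 1 (mod 11)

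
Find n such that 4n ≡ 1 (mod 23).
Since 23 is prime, by Fermat 4^(-1) ≡ 4^{21} ≡ 6 (mod 23). Verify: 4 × 6 = 24 ≡ 1 (mod 23)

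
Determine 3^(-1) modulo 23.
Since 23 is prime, by Fermat 3^(-1) ≡ 3^{21} ≡ 8 mod 23. Verify: 3 × 8 = 24 ≡ 1 mod 23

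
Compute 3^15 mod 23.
By repeated squaring mod 23: 3^{1}≡3, 3^{2}≡9, 3^{4}≡12, 3^{8}≡6. Then 3^{15} = 3^{8+4+2+1} ≡ 6 × 12 × 9 × 3 ≡ 12 mod 23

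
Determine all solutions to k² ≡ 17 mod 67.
The square roots of 17 mod 67 are 33 and 34. Verify: 33² = 1089 ≡ 17 mod 67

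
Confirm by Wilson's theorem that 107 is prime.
(106)! mod 107 = 106. Since this equals -1 mod 107, Wilson confirms 107 is prime.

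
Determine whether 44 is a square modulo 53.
By Euler's criterion: 44^{26} ≡ 1 mod 53. Since this equals 1, 44 is a QR.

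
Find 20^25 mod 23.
Using Fermat: 20^{22} ≡ 1 mod 23. 25 ≡ 3 mod 22. So 20^{25} ≡ 20^{3} ≡ 19 mod 23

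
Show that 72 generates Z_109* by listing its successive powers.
72^1, 72^2, ..., 72^{108} mod 109: [72, 61, 32, 15, 99, 43, 44, 7, 68, 100, 6, 105, 39, 83, 90, 49, 40, 46, 42, 81, 55, 36, 85, 16, 62, 104, 76, 22, 58, 34, 50, 3, 107, 74, 96, 45, 79, 20, 23, 21, 95, 82, 18, 97, 8, 31, 52, 38, 11, 29, 17, 25, 56, 108, 37, 48, 77, 94, 10, 66, 65, 102, 41, 9, 103, 4, 70, 26, 19, 60, 69, 63, 67, 28, 54, 73, 24, 93, 47, 5, 33, 87, 51, 75, 59, 106, 2, 35, 13, 64, 30, 89, 86, 88, 14, 27, 91, 12, 101, 78, 57, 71, 98, 80, 92, 84, 53, 1]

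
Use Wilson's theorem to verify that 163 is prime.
(162)! mod 163 = 162. Since this equals -1 mod 163, Wilson confirms 163 is prime.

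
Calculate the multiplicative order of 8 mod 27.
Powers of 8 mod 27: 8^1≡8, 8^2≡10, 8^3≡26, 8^4≡19, 8^5≡17, 8^6≡1. So the order of 8 is 6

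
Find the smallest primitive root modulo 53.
g = 2. Powers: [2, 4, 8, 16, 32, 11, 22, 44, 35, 17, ...] generates all 52 non-zero residues.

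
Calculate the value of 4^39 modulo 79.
By repeated squaring (mod 79): 4^{1}≡4, 4^{2}≡16, 4^{4}≡19, 4^{8}≡45, 4^{16}≡50, 4^{32}≡51. Then 4^{39} = 4^{32+4+2+1} ≡ 51 × 19 × 16 × 4 ≡ 1 (mod 79)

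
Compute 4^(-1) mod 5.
Since 5 is prime, by Fermat 4^(-1) ≡ 4^{3} ≡ 4 mod 5. Verify: 4 × 4 = 16 ≡ 1 mod 5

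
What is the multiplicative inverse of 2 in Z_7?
Since 7 is prime, by Fermat 2^(-1) ≡ 2^{5} ≡ 4 mod 7. Verify: 2 × 4 = 8 ≡ 1 mod 7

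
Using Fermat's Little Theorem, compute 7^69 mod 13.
By Fermat: 7^{12} ≡ 1 mod 13. 69 = 5×12 + 9. So 7^{69} ≡ 7^{9} ≡ 8 mod 13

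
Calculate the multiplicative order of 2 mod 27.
Powers of 2 mod 27: 2^1≡2, 2^2≡4, 2^3≡8, 2^4≡16, 2^5≡5, 2^6≡10, 2^7≡20, 2^8≡13, 2^9≡26, 2^10≡25, 2^11≡23, 2^12≡19, 2^13≡11, 2^14≡22, 2^15≡17, 2^16≡7, 2^17≡14, 2^18≡1. So the order of 2 is 18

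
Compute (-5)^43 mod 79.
By repeated squaring (mod 79): (-5)^{1}≡74, (-5)^{2}≡25, (-5)^{4}≡72, (-5)^{8}≡49, (-5)^{16}≡31, (-5)^{32}≡13. Then (-5)^{43} = (-5)^{32+8+2+1} ≡ 13 × 49 × 25 × 74 ≡ 7 (mod 79)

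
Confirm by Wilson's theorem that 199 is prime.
(198)! mod 199 = 198. Since this equals -1 mod 199, Wilson confirms 199 is prime.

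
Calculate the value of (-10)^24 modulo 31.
By repeated squaring (mod 31): (-10)^{1}≡21, (-10)^{2}≡7, (-10)^{4}≡18, (-10)^{8}≡14, (-10)^{16}≡10. Then (-10)^{24} = (-10)^{16+8} ≡ 10 × 14 ≡ 16 (mod 31)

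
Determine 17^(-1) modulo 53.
Since 53 is prime, by Fermat 17^(-1) ≡ 17^{51} ≡ 25 mod 53. Verify: 17 × 25 = 425 ≡ 1 mod 53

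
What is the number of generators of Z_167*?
Number of primitive roots mod 167 = φ(p-1) = φ(166) = 82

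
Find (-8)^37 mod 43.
By repeated squaring mod 43: (-8)^{1}≡35, (-8)^{2}≡21, (-8)^{4}≡11, (-8)^{8}≡35, (-8)^{16}≡21, (-8)^{32}≡11. Then (-8)^{37} = (-8)^{32+4+1} ≡ 11 × 11 × 35 ≡ 21 mod 43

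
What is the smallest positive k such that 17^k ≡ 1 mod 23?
Powers of 17 mod 23: 17^1≡17, 17^2≡13, 17^3≡14, 17^4≡8, 17^5≡21, 17^6≡12, 17^7≡20, 17^8≡18, 17^9≡7, 17^10≡4, 17^11≡22, 17^12≡6, 17^13≡10, 17^14≡9, 17^15≡15, 17^16≡2, 17^17≡11, 17^18≡3, 17^19≡5, 17^20≡16, 17^21≡19, 17^22≡1. So the order of 17 is 22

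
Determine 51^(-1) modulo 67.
Since 67 is prime, by Fermat 51^(-1) ≡ 51^{65} ≡ 46 (mod 67). Verify: 51 × 46 = 2346 ≡ 1 (mod 67)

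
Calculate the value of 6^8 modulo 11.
By repeated squaring (mod 11): 6^{1}≡6, 6^{2}≡3, 6^{4}≡9, 6^{8}≡4. So 6^{8} ≡ 4 (mod 11)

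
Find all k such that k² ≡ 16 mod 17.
The square roots of 16 mod 17 are 4 and 13. Verify: 4² = 16 ≡ 16 mod 17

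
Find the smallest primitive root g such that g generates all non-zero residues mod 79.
g = 3. Powers: [3, 9, 27, 2, 6, 18, 54, 4, 12, 36, ...] generates all 78 non-zero residues.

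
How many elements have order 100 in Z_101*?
Number of primitive roots mod 101 = φ(p-1) = φ(100) = 40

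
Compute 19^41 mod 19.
By repeated squaring mod 19: 19^{1}≡0, 19^{2}≡0, 19^{4}≡0, 19^{8}≡0, 19^{16}≡0, 19^{32}≡0. Then 19^{41} = 19^{32+8+1} ≡ 0 × 0 × 0 ≡ 0 mod 19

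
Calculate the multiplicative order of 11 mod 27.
Powers of 11 mod 27: 11^1≡11, 11^2≡13, 11^3≡8, 11^4≡7, 11^5≡23, 11^6≡10, 11^7≡2, 11^8≡22, 11^9≡26, 11^10≡16, 11^11≡14, 11^12≡19, 11^13≡20, 11^14≡4, 11^15≡17, 11^16≡25, 11^17≡5, 11^18≡1. Order = 18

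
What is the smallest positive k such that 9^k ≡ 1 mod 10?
Powers of 9 mod 10: 9^1≡9, 9^2≡1. So the order of 9 is 2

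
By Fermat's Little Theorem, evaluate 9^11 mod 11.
By Fermat: 9^{10} ≡ 1 mod 11. So 9^{11} = 9^{10} · 9^{1} ≡ 9^{1} ≡ 9 mod 11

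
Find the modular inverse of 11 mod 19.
Since 19 is prime, by Fermat 11^(-1) ≡ 11^{17} ≡ 7 mod 19. Verify: 11 × 7 = 77 ≡ 1 mod 19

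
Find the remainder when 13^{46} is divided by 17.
By Fermat: 13^{16} ≡ 1 (mod 17). 46 = 2×16 + 14. So 13^{46} ≡ 13^{14} ≡ 16 (mod 17)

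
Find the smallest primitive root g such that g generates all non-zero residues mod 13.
g = 2. For each prime q|12: 2^{6}≡12, 2^{4}≡3, none ≡ 1, so ord_13(2) = 12 and 2 is a primitive root.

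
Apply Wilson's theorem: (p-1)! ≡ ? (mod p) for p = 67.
By Wilson's theorem, (66)! ≡ -1 ≡ 66 mod 67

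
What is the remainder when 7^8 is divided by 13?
By repeated squaring mod 13: 7^{1}≡7, 7^{2}≡10, 7^{4}≡9, 7^{8}≡3. So 7^{8} ≡ 3 mod 13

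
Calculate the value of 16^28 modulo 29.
Using Fermat: 16^{28} ≡ 1 (mod 29). 28 ≡ 0 (mod 28). So 16^{28} ≡ 16^{0} ≡ 1 (mod 29)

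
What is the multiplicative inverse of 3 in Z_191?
Since 191 is prime, by Fermat 3^(-1) ≡ 3^{189} ≡ 64 mod 191. Verify: 3 × 64 = 192 ≡ 1 mod 191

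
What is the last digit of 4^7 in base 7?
Using Fermat: 4^{6} ≡ 1 (mod 7). 7 ≡ 1 (mod 6). So 4^{7} ≡ 4^{1} ≡ 4 (mod 7)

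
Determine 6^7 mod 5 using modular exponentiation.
Using Fermat: 6^{4} ≡ 1 mod 5. 7 ≡ 3 mod 4. So 6^{7} ≡ 6^{3} ≡ 1 mod 5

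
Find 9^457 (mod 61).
Using Fermat: 9^{60} ≡ 1 (mod 61). 457 ≡ 37 (mod 60). So 9^{457} ≡ 9^{37} ≡ 20 (mod 61)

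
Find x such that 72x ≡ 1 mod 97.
Since 97 is prime, by Fermat 72^(-1) ≡ 72^{95} ≡ 31 mod 97. Verify: 72 × 31 = 2232 ≡ 1 mod 97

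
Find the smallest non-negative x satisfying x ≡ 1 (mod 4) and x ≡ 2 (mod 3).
M = 4 × 3 = 12. M₁ = 3, y₁ ≡ 3 (mod 4). M₂ = 4, y₂ ≡ 1 (mod 3). x = 1×3×3 + 2×4×1 ≡ 5 (mod 12)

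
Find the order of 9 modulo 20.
Powers of 9 mod 20: 9^1≡9, 9^2≡1. So the order of 9 is 2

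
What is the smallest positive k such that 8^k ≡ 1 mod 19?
Powers of 8 mod 19: 8^1≡8, 8^2≡7, 8^3≡18, 8^4≡11, 8^5≡12, 8^6≡1. So the order of 8 is 6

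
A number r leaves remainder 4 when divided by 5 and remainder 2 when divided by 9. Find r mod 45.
M = 5 × 9 = 45. M₁ = 9, y₁ ≡ 4 mod 5. M₂ = 5, y₂ ≡ 2 mod 9. r = 4×9×4 + 2×5×2 ≡ 29 mod 45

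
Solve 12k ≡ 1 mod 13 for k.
Since 13 is prime, by Fermat 12^(-1) ≡ 12^{11} ≡ 12 mod 13. Verify: 12 × 12 = 144 ≡ 1 mod 13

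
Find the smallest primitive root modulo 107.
g = 2. For each prime q|106: 2^{53}≡106, 2^{2}≡4, none ≡ 1, so ord_107(2) = 106 and 2 is a primitive root.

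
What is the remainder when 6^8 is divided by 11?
By repeated squaring mod 11: 6^{1}≡6, 6^{2}≡3, 6^{4}≡9, 6^{8}≡4. So 6^{8} ≡ 4 mod 11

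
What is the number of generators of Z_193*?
A prime p has φ(p-1) primitive roots; here φ(192) = 64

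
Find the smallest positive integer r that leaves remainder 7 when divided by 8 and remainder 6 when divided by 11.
M = 8 × 11 = 88. M₁ = 11, y₁ ≡ 3 (mod 8). M₂ = 8, y₂ ≡ 7 (mod 11). r = 7×11×3 + 6×8×7 ≡ 39 (mod 88)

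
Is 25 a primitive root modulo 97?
25^{48} ≡ 1 (mod 97) and 48 < 96, so ord_97(25) = 48 ≠ 96 and 25 is not a primitive root.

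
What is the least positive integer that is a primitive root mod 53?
g = 2. For each prime q|52: 2^{26}≡52, 2^{4}≡16, none ≡ 1, so ord_53(2) = 52 and 2 is a primitive root.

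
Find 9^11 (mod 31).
By repeated squaring (mod 31): 9^{1}≡9, 9^{2}≡19, 9^{4}≡20, 9^{8}≡28. Then 9^{11} = 9^{8+2+1} ≡ 28 × 19 × 9 ≡ 14 (mod 31)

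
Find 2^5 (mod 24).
By repeated squaring (mod 24): 2^{1}≡2, 2^{2}≡4, 2^{4}≡16. Then 2^{5} = 2^{4+1} ≡ 16 × 2 ≡ 8 (mod 24)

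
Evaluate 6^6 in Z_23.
By repeated squaring (mod 23): 6^{1}≡6, 6^{2}≡13, 6^{4}≡8. Then 6^{6} = 6^{4+2} ≡ 8 × 13 ≡ 12 (mod 23)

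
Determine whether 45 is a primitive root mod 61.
45^{30} ≡ 1 (mod 61) and 30 < 60, so ord_61(45) = 30 ≠ 60 and 45 is not a primitive root.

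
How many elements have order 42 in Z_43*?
Number of primitive roots mod 43 = φ(p-1) = φ(42) = 12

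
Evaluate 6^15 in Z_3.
By repeated squaring mod 3: 6^{1}≡0, 6^{2}≡0, 6^{4}≡0, 6^{8}≡0. Then 6^{15} = 6^{8+4+2+1} ≡ 0 × 0 × 0 × 0 ≡ 0 mod 3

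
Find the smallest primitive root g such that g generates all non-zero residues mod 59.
g = 2. For each prime q|58: 2^{29}≡58, 2^{2}≡4, none ≡ 1, so ord_59(2) = 58 and 2 is a primitive root.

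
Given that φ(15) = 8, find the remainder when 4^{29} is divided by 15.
By Euler: 4^{8} ≡ 1 (mod 15) since gcd(4, 15) = 1. 29 = 3×8 + 5. So 4^{29} ≡ 4^{5} ≡ 4 (mod 15)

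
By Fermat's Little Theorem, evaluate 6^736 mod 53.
By Fermat: 6^{52} ≡ 1 (mod 53). 736 ≡ 8 (mod 52). So 6^{736} ≡ 6^{8} ≡ 46 (mod 53)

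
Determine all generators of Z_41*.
There are φ(40) = 16 primitive roots mod 41: {6, 7, 11, 12, 13, 15, 17, 19, 22, 24, 26, 28, 29, 30, 34, 35}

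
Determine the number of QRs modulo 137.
For prime 137, there are (p-1)/2 = (137-1)/2 = 68 quadratic residues (excluding 0).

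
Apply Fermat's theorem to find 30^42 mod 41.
By Fermat: 30^{40} ≡ 1 mod 41. So 30^{42} = 30^{40} · 30^{2} ≡ 30^{2} ≡ 39 mod 41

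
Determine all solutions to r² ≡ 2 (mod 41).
The square roots of 2 mod 41 are 17 and 24. Verify: 17² = 289 ≡ 2 (mod 41)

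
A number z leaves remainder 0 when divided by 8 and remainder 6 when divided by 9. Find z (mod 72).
M = 8 × 9 = 72. M₁ = 9, y₁ ≡ 1 (mod 8). M₂ = 8, y₂ ≡ 8 (mod 9). z = 0×9×1 + 6×8×8 ≡ 24 (mod 72)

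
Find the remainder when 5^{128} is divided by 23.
By Fermat: 5^{22} ≡ 1 mod 23. 128 = 5×22 + 18. So 5^{128} ≡ 5^{18} ≡ 6 mod 23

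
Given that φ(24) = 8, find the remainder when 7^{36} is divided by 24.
By Euler: 7^{8} ≡ 1 (mod 24) since gcd(7, 24) = 1. 36 = 4×8 + 4. So 7^{36} ≡ 7^{4} ≡ 1 (mod 24)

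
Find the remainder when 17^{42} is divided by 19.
By Fermat: 17^{18} ≡ 1 (mod 19). 42 = 2×18 + 6. So 17^{42} ≡ 17^{6} ≡ 7 (mod 19)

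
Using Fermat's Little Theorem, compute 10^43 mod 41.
By Fermat: 10^{40} ≡ 1 (mod 41). So 10^{43} = 10^{40} · 10^{3} ≡ 10^{3} ≡ 16 (mod 41)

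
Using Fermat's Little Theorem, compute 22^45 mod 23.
By Fermat: 22^{22} ≡ 1 mod 23. 45 = 2×22 + 1. So 22^{45} ≡ 22^{1} ≡ 22 mod 23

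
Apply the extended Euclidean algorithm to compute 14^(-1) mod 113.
Extended GCD: 14(-8) + 113(1) = 1. So 14^(-1) ≡ -8 ≡ 105 (mod 113). Verify: 14 × 105 = 1470 ≡ 1 (mod 113)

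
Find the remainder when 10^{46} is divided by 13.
By Fermat: 10^{12} ≡ 1 (mod 13). 46 = 3×12 + 10. So 10^{46} ≡ 10^{10} ≡ 3 (mod 13)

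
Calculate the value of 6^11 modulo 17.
By repeated squaring (mod 17): 6^{1}≡6, 6^{2}≡2, 6^{4}≡4, 6^{8}≡16. Then 6^{11} = 6^{8+2+1} ≡ 16 × 2 × 6 ≡ 5 (mod 17)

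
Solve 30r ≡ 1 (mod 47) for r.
Since 47 is prime, by Fermat 30^(-1) ≡ 30^{45} ≡ 11 (mod 47). Verify: 30 × 11 = 330 ≡ 1 (mod 47)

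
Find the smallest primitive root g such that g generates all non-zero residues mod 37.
g = 2. For each prime q|36: 2^{18}≡36, 2^{12}≡26, none ≡ 1, so ord_37(2) = 36 and 2 is a primitive root.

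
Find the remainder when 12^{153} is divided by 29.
By Fermat: 12^{28} ≡ 1 (mod 29). 153 = 5×28 + 13. So 12^{153} ≡ 12^{13} ≡ 12 (mod 29)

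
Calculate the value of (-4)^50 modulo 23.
Using Fermat: (-4)^{22} ≡ 1 mod 23. 50 ≡ 6 mod 22. So (-4)^{50} ≡ (-4)^{6} ≡ 2 mod 23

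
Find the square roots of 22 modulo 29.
The square roots of 22 mod 29 are 15 and 14. Verify: 15² = 225 ≡ 22 mod 29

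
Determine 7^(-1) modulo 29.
Since 29 is prime, by Fermat 7^(-1) ≡ 7^{27} ≡ 25 mod 29. Verify: 7 × 25 = 175 ≡ 1 mod 29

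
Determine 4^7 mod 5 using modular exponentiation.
Using Fermat: 4^{4} ≡ 1 mod 5. 7 ≡ 3 mod 4. So 4^{7} ≡ 4^{3} ≡ 4 mod 5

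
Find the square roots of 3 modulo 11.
The square roots of 3 mod 11 are 5 and 6. Verify: 5² = 25 ≡ 3 (mod 11)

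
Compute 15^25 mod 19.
Using Fermat: 15^{18} ≡ 1 mod 19. 25 ≡ 7 mod 18. So 15^{25} ≡ 15^{7} ≡ 13 mod 19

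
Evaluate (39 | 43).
(39/43) = 39^{21} mod 43 = -1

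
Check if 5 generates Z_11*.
5^{5} ≡ 1 mod 11 and 5 < 10, so ord_11(5) = 5 ≠ 10 and 5 is not a primitive root.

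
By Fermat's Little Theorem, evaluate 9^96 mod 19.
By Fermat: 9^{18} ≡ 1 (mod 19). 96 = 5×18 + 6. So 9^{96} ≡ 9^{6} ≡ 11 (mod 19)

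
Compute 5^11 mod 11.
Using Fermat: 5^{10} ≡ 1 (mod 11). 11 ≡ 1 (mod 10). So 5^{11} ≡ 5^{1} ≡ 5 (mod 11)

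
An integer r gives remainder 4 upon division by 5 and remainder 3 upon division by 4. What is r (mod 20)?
M = 5 × 4 = 20. M₁ = 4, y₁ ≡ 4 (mod 5). M₂ = 5, y₂ ≡ 1 (mod 4). r = 4×4×4 + 3×5×1 ≡ 19 (mod 20)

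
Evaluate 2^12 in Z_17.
By repeated squaring (mod 17): 2^{1}≡2, 2^{2}≡4, 2^{4}≡16, 2^{8}≡1. Then 2^{12} = 2^{8+4} ≡ 1 × 16 ≡ 16 (mod 17)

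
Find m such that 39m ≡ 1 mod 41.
Since 41 is prime, by Fermat 39^(-1) ≡ 39^{39} ≡ 20 mod 41. Verify: 39 × 20 = 780 ≡ 1 mod 41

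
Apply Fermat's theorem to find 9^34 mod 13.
By Fermat: 9^{12} ≡ 1 mod 13. 34 = 2×12 + 10. So 9^{34} ≡ 9^{10} ≡ 9 mod 13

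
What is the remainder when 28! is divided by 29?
By Wilson's theorem, (28)! ≡ -1 ≡ 28 mod 29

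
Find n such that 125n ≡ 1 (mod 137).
Since 137 is prime, by Fermat 125^(-1) ≡ 125^{135} ≡ 57 (mod 137). Verify: 125 × 57 = 7125 ≡ 1 (mod 137)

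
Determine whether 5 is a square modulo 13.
By Euler's criterion: 5^{6} ≡ 12 (mod 13). Since this equals -1 (≡ 12), 5 is not a QR.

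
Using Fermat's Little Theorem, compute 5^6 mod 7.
By Fermat's Little Theorem, 5^{6} ≡ 1 (mod 7) since 7 is prime and gcd(5, 7) = 1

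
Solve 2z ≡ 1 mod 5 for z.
Since 5 is prime, by Fermat 2^(-1) ≡ 2^{3} ≡ 3 mod 5. Verify: 2 × 3 = 6 ≡ 1 mod 5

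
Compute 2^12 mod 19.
By repeated squaring mod 19: 2^{1}≡2, 2^{2}≡4, 2^{4}≡16, 2^{8}≡9. Then 2^{12} = 2^{8+4} ≡ 9 × 16 ≡ 11 mod 19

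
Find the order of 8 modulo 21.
Powers of 8 mod 21: 8^1≡8, 8^2≡1. So the order of 8 is 2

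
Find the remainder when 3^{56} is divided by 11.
By Fermat: 3^{10} ≡ 1 (mod 11). 56 = 5×10 + 6. So 3^{56} ≡ 3^{6} ≡ 3 (mod 11)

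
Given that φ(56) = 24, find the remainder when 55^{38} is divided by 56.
By Euler: 55^{24} ≡ 1 mod 56 since gcd(55, 56) = 1. 38 = 1×24 + 14. So 55^{38} ≡ 55^{14} ≡ 1 mod 56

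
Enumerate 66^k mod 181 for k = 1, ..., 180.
66^1, 66^2, ..., 66^{180} mod 181: [66, 12, 68, 144, 92, 99, 18, 102, 35, 138, 58, 27, 153, 143, 26, 87, 131, 139, 124, 39, 40, 106, 118, 5, 149, 60, 159, 177, 98, 133, 90, 148, 175, 147, 109, 135, 41, 172, 130, 73, 112, 152, 77, 14, 19, 168, 47, 25, 21, 119, 71, 161, 128, 122, 88, 16, 151, 11, 2, 132, 24, 136, 107, 3, 17, 36, 23, 70, 95, 116, 54, 125, 105, 52, 174, 81, 97, 67, 78, 80, 31, 55, 10, 117, 120, 137, 173, 15, 85, 180, 115, 169, 113, 37, 89, 82, 163, 79, 146, 43, 123, 154, 28, 38, 155, 94, 50, 42, 57, 142, 141, 75, 63, 176, 32, 121, 22, 4, 83, 48, 91, 33, 6, 34, 72, 46, 140, 9, 51, 108, 69, 29, 104, 167, 162, 13, 134, 156, 160, 62, 110, 20, 53, 59, 93, 165, 30, 170, 179, 49, 157, 45, 74, 178, 164, 145, 158, 111, 86, 65, 127, 56, 76, 129, 7, 100, 84, 114, 103, 101, 150, 126, 171, 64, 61, 44, 8, 166, 96, 1]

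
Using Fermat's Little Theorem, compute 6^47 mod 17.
By Fermat: 6^{16} ≡ 1 (mod 17). 47 = 2×16 + 15. So 6^{47} ≡ 6^{15} ≡ 3 (mod 17)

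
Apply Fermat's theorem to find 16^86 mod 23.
By Fermat: 16^{22} ≡ 1 mod 23. 86 = 3×22 + 20. So 16^{86} ≡ 16^{20} ≡ 8 mod 23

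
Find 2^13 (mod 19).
By repeated squaring (mod 19): 2^{1}≡2, 2^{2}≡4, 2^{4}≡16, 2^{8}≡9. Then 2^{13} = 2^{8+4+1} ≡ 9 × 16 × 2 ≡ 3 (mod 19)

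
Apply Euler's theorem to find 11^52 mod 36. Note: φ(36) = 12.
By Euler: 11^{12} ≡ 1 mod 36 since gcd(11, 36) = 1. 52 = 4×12 + 4. So 11^{52} ≡ 11^{4} ≡ 25 mod 36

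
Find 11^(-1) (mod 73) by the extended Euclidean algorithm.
Extended GCD: 11(20) + 73(-3) = 1. So 11^(-1) ≡ 20 (mod 73). Verify: 11 × 20 = 220 ≡ 1 (mod 73)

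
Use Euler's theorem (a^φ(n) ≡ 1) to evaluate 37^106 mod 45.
By Euler: 37^{24} ≡ 1 (mod 45) since gcd(37, 45) = 1. 106 = 4×24 + 10. So 37^{106} ≡ 37^{10} ≡ 19 (mod 45)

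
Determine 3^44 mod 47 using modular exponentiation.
By repeated squaring (mod 47): 3^{1}≡3, 3^{2}≡9, 3^{4}≡34, 3^{8}≡28, 3^{16}≡32, 3^{32}≡37. Then 3^{44} = 3^{32+8+4} ≡ 37 × 28 × 34 ≡ 21 (mod 47)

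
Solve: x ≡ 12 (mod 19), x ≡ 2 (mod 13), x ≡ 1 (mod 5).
M = 19 × 13 × 5 = 1235. M₁ = 65, y₁ ≡ 12 (mod 19). M₂ = 95, y₂ ≡ 10 (mod 13). M₃ = 247, y₃ ≡ 3 (mod 5). x = 12×65×12 + 2×95×10 + 1×247×3 ≡ 886 (mod 1235)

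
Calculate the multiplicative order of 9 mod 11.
Powers of 9 mod 11: 9^1≡9, 9^2≡4, 9^3≡3, 9^4≡5, 9^5≡1. So the order of 9 is 5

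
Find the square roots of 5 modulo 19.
The square roots of 5 mod 19 are 9 and 10. Verify: 9² = 81 ≡ 5 mod 19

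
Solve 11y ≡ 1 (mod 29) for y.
Since 29 is prime, by Fermat 11^(-1) ≡ 11^{27} ≡ 8 (mod 29). Verify: 11 × 8 = 88 ≡ 1 (mod 29)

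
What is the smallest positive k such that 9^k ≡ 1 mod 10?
Powers of 9 mod 10: 9^1≡9, 9^2≡1. Order = 2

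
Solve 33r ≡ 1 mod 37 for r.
Since 37 is prime, by Fermat 33^(-1) ≡ 33^{35} ≡ 9 mod 37. Verify: 33 × 9 = 297 ≡ 1 mod 37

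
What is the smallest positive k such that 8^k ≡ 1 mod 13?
Powers of 8 mod 13: 8^1≡8, 8^2≡12, 8^3≡5, 8^4≡1. ord_13(8) = 4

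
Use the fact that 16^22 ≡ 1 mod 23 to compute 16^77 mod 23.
By Fermat: 16^{22} ≡ 1 mod 23. 77 = 3×22 + 11. So 16^{77} ≡ 16^{11} ≡ 1 mod 23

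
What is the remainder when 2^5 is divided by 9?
By repeated squaring (mod 9): 2^{1}≡2, 2^{2}≡4, 2^{4}≡7. Then 2^{5} = 2^{4+1} ≡ 7 × 2 ≡ 5 (mod 9)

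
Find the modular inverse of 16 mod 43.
Since 43 is prime, by Fermat 16^(-1) ≡ 16^{41} ≡ 35 mod 43. Verify: 16 × 35 = 560 ≡ 1 mod 43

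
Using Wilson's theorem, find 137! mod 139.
(138)! = (137)! × (138) ≡ -1 mod 139. So (137)! ≡ -1 × (138)^(-1) ≡ (-1)×(-1) = 1 mod 139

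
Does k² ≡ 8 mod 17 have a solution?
By Euler's criterion: 8^{8} ≡ 1 mod 17. Since this equals 1, 8 is a QR.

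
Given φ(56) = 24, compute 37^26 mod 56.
By Euler: 37^{24} ≡ 1 (mod 56) since gcd(37, 56) = 1. 26 = 1×24 + 2. So 37^{26} ≡ 37^{2} ≡ 25 (mod 56)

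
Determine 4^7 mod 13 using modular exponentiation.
By repeated squaring mod 13: 4^{1}≡4, 4^{2}≡3, 4^{4}≡9. Then 4^{7} = 4^{4+2+1} ≡ 9 × 3 × 4 ≡ 4 mod 13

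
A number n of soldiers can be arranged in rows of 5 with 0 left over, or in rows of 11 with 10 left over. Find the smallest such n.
M = 5 × 11 = 55. M₁ = 11, y₁ ≡ 1 mod 5. M₂ = 5, y₂ ≡ 9 mod 11. n = 0×11×1 + 10×5×9 ≡ 10 mod 55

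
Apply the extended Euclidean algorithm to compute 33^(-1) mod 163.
Extended GCD: 33(-79) + 163(16) = 1. So 33^(-1) ≡ -79 ≡ 84 (mod 163). Verify: 33 × 84 = 2772 ≡ 1 (mod 163)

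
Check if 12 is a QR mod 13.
By Euler's criterion: 12^{6} ≡ 1 (mod 13). Since this equals 1, 12 is a QR.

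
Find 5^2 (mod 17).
5^{2} = 25 ≡ 8 (mod 17)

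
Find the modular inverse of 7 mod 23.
Since 23 is prime, by Fermat 7^(-1) ≡ 7^{21} ≡ 10 (mod 23). Verify: 7 × 10 = 70 ≡ 1 (mod 23)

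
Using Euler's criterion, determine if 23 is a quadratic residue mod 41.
By Euler's criterion: 23^{20} ≡ 1 (mod 41). Since this equals 1, 23 is a QR.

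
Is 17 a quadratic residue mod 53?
By Euler's criterion: 17^{26} ≡ 1 (mod 53). Since this equals 1, 17 is a QR.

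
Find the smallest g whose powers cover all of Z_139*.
g = 2. For each prime q|138: 2^{69}≡138, 2^{46}≡96, 2^{6}≡64, none ≡ 1, so ord_139(2) = 138 and 2 is a primitive root.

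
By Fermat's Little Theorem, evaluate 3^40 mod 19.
By Fermat: 3^{18} ≡ 1 mod 19. 40 = 2×18 + 4. So 3^{40} ≡ 3^{4} ≡ 5 mod 19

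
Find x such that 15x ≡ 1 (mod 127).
Since 127 is prime, by Fermat 15^(-1) ≡ 15^{125} ≡ 17 (mod 127). Verify: 15 × 17 = 255 ≡ 1 (mod 127)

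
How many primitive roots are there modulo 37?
There are φ(37-1) = φ(36) = 12 primitive roots modulo 37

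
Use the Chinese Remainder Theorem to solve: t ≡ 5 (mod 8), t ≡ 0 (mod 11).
M = 8 × 11 = 88. M₁ = 11, y₁ ≡ 3 (mod 8). M₂ = 8, y₂ ≡ 7 (mod 11). t = 5×11×3 + 0×8×7 ≡ 77 (mod 88)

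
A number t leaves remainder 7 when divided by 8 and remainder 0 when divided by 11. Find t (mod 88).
M = 8 × 11 = 88. M₁ = 11, y₁ ≡ 3 (mod 8). M₂ = 8, y₂ ≡ 7 (mod 11). t = 7×11×3 + 0×8×7 ≡ 55 (mod 88)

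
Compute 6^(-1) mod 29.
Since 29 is prime, by Fermat 6^(-1) ≡ 6^{27} ≡ 5 mod 29. Verify: 6 × 5 = 30 ≡ 1 mod 29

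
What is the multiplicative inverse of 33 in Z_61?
Since 61 is prime, by Fermat 33^(-1) ≡ 33^{59} ≡ 37 mod 61. Verify: 33 × 37 = 1221 ≡ 1 mod 61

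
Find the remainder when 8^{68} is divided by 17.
By Fermat: 8^{16} ≡ 1 (mod 17). 68 = 4×16 + 4. So 8^{68} ≡ 8^{4} ≡ 16 (mod 17)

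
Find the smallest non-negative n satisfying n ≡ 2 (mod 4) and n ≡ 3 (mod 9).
M = 4 × 9 = 36. M₁ = 9, y₁ ≡ 1 (mod 4). M₂ = 4, y₂ ≡ 7 (mod 9). n = 2×9×1 + 3×4×7 ≡ 30 (mod 36)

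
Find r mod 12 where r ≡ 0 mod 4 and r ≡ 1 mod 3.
M = 4 × 3 = 12. M₁ = 3, y₁ ≡ 3 mod 4. M₂ = 4, y₂ ≡ 1 mod 3. r = 0×3×3 + 1×4×1 ≡ 4 mod 12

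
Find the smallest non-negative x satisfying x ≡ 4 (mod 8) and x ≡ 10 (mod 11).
M = 8 × 11 = 88. M₁ = 11, y₁ ≡ 3 (mod 8). M₂ = 8, y₂ ≡ 7 (mod 11). x = 4×11×3 + 10×8×7 ≡ 76 (mod 88)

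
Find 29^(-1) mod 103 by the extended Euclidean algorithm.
Extended GCD: 29(32) + 103(-9) = 1. So 29^(-1) ≡ 32 mod 103. Verify: 29 × 32 = 928 ≡ 1 mod 103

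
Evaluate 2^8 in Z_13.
By repeated squaring (mod 13): 2^{1}≡2, 2^{2}≡4, 2^{4}≡3, 2^{8}≡9. So 2^{8} ≡ 9 (mod 13)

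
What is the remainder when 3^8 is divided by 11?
By repeated squaring (mod 11): 3^{1}≡3, 3^{2}≡9, 3^{4}≡4, 3^{8}≡5. So 3^{8} ≡ 5 (mod 11)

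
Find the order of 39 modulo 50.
Powers of 39 mod 50: 39^1≡39, 39^2≡21, 39^3≡19, 39^4≡41, 39^5≡49, 39^6≡11, 39^7≡29, 39^8≡31, 39^9≡9, 39^10≡1. So the order of 39 is 10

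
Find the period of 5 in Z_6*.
Powers of 5 mod 6: 5^1≡5, 5^2≡1. ord_6(5) = 2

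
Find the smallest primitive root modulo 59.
g = 2. For each prime q|58: 2^{29}≡58, 2^{2}≡4, none ≡ 1, so ord_59(2) = 58 and 2 is a primitive root.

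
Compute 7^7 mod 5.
Using Fermat: 7^{4} ≡ 1 (mod 5). 7 ≡ 3 (mod 4). So 7^{7} ≡ 7^{3} ≡ 3 (mod 5)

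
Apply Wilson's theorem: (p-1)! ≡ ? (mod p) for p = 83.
By Wilson's theorem, (82)! ≡ -1 ≡ 82 (mod 83)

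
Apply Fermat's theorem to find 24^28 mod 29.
By Fermat's Little Theorem, 24^{28} ≡ 1 mod 29 since 29 is prime and gcd(24, 29) = 1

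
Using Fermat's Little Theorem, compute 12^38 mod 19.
By Fermat: 12^{18} ≡ 1 (mod 19). 38 = 2×18 + 2. So 12^{38} ≡ 12^{2} ≡ 11 (mod 19)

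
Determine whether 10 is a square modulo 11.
By Euler's criterion: 10^{5} ≡ 10 mod 11. Since this equals -1 (≡ 10), 10 is not a QR.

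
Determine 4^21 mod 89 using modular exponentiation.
By repeated squaring (mod 89): 4^{1}≡4, 4^{2}≡16, 4^{4}≡78, 4^{8}≡32, 4^{16}≡45. Then 4^{21} = 4^{16+4+1} ≡ 45 × 78 × 4 ≡ 67 (mod 89)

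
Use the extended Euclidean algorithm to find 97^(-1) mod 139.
Extended GCD: 97(43) + 139(-30) = 1. So 97^(-1) ≡ 43 mod 139. Verify: 97 × 43 = 4171 ≡ 1 mod 139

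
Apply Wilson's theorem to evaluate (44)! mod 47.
(46)! = (44)! × (45) × (46) ≡ -1 mod 47. So (44)! ≡ -1 × [(46)(45)]^(-1) ≡ 23 mod 47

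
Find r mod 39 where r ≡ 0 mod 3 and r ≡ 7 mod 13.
M = 3 × 13 = 39. M₁ = 13, y₁ ≡ 1 mod 3. M₂ = 3, y₂ ≡ 9 mod 13. r = 0×13×1 + 7×3×9 ≡ 33 mod 39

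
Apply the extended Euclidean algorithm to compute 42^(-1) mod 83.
Extended GCD: 42(2) + 83(-1) = 1. So 42^(-1) ≡ 2 mod 83. Verify: 42 × 2 = 84 ≡ 1 mod 83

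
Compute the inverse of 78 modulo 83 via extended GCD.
Extended GCD: 78(33) + 83(-31) = 1. So 78^(-1) ≡ 33 mod 83. Verify: 78 × 33 = 2574 ≡ 1 mod 83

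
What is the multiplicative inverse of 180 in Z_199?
Since 199 is prime, by Fermat 180^(-1) ≡ 180^{197} ≡ 178 mod 199. Verify: 180 × 178 = 32040 ≡ 1 mod 199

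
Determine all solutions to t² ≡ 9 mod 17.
The square roots of 9 mod 17 are 14 and 3. Verify: 14² = 196 ≡ 9 mod 17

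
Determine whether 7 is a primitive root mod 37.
7^{9} ≡ 1 (mod 37) and 9 < 36, so ord_37(7) = 9 ≠ 36 and 7 is not a primitive root.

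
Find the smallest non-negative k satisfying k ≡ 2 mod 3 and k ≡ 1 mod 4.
M = 3 × 4 = 12. M₁ = 4, y₁ ≡ 1 mod 3. M₂ = 3, y₂ ≡ 3 mod 4. k = 2×4×1 + 1×3×3 ≡ 5 mod 12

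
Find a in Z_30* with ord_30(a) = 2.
11 has order 2 mod 30 since 11^{2} ≡ 1 mod 30 and no smaller power works.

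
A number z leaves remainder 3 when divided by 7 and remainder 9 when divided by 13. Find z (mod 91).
M = 7 × 13 = 91. M₁ = 13, y₁ ≡ 6 (mod 7). M₂ = 7, y₂ ≡ 2 (mod 13). z = 3×13×6 + 9×7×2 ≡ 87 (mod 91)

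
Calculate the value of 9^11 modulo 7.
Using Fermat: 9^{6} ≡ 1 mod 7. 11 ≡ 5 mod 6. So 9^{11} ≡ 9^{5} ≡ 4 mod 7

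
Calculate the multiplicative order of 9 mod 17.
Powers of 9 mod 17: 9^1≡9, 9^2≡13, 9^3≡15, 9^4≡16, 9^5≡8, 9^6≡4, 9^7≡2, 9^8≡1. Order = 8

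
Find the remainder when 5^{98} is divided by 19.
By Fermat: 5^{18} ≡ 1 (mod 19). 98 = 5×18 + 8. So 5^{98} ≡ 5^{8} ≡ 4 (mod 19)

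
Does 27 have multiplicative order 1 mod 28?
Powers of 27 mod 28: 27^1≡27, 27^2≡1. 27^1≡27≢1, so ord ≠ 1. No, the actual order is 2.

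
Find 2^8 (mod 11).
By repeated squaring (mod 11): 2^{1}≡2, 2^{2}≡4, 2^{4}≡5, 2^{8}≡3. So 2^{8} ≡ 3 (mod 11)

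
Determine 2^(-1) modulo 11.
Since 11 is prime, by Fermat 2^(-1) ≡ 2^{9} ≡ 6 mod 11. Verify: 2 × 6 = 12 ≡ 1 mod 11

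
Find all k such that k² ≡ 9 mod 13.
The square roots of 9 mod 13 are 3 and 10. Verify: 3² = 9 ≡ 9 mod 13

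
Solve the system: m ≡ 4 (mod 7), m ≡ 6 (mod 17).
M = 7 × 17 = 119. M₁ = 17, y₁ ≡ 5 (mod 7). M₂ = 7, y₂ ≡ 5 (mod 17). m = 4×17×5 + 6×7×5 ≡ 74 (mod 119)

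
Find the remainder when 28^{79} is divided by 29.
By Fermat: 28^{28} ≡ 1 mod 29. 79 = 2×28 + 23. So 28^{79} ≡ 28^{23} ≡ 28 mod 29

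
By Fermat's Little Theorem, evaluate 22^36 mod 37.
By Fermat's Little Theorem, 22^{36} ≡ 1 (mod 37) since 37 is prime and gcd(22, 37) = 1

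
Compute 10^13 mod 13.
Using Fermat: 10^{12} ≡ 1 mod 13. 13 ≡ 1 mod 12. So 10^{13} ≡ 10^{1} ≡ 10 mod 13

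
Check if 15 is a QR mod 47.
By Euler's criterion: 15^{23} ≡ 46 (mod 47). Since this equals -1 (≡ 46), 15 is not a QR.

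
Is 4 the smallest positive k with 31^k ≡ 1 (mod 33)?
Powers of 31 mod 33: 31^1≡31, 31^2≡4, 31^3≡25, 31^4≡16, 31^5≡1. 31^4≡16≢1, so ord ≠ 4. No, the actual order is 5.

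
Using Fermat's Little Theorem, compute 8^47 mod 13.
By Fermat: 8^{12} ≡ 1 mod 13. 47 = 3×12 + 11. So 8^{47} ≡ 8^{11} ≡ 5 mod 13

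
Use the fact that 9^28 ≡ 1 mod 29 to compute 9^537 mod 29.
By Fermat: 9^{28} ≡ 1 mod 29. 537 ≡ 5 mod 28. So 9^{537} ≡ 9^{5} ≡ 5 mod 29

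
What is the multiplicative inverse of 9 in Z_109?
Since 109 is prime, by Fermat 9^(-1) ≡ 9^{107} ≡ 97 mod 109. Verify: 9 × 97 = 873 ≡ 1 mod 109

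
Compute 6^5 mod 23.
By repeated squaring (mod 23): 6^{1}≡6, 6^{2}≡13, 6^{4}≡8. Then 6^{5} = 6^{4+1} ≡ 8 × 6 ≡ 2 (mod 23)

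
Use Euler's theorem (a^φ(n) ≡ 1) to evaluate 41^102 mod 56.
By Euler: 41^{24} ≡ 1 (mod 56) since gcd(41, 56) = 1. 102 = 4×24 + 6. So 41^{102} ≡ 41^{6} ≡ 1 (mod 56)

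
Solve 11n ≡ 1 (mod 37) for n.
Since 37 is prime, by Fermat 11^(-1) ≡ 11^{35} ≡ 27 (mod 37). Verify: 11 × 27 = 297 ≡ 1 (mod 37)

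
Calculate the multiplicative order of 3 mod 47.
Powers of 3 mod 47: 3^1≡3, 3^2≡9, 3^3≡27, 3^4≡34, 3^5≡8, 3^6≡24, 3^7≡25, 3^8≡28, 3^9≡37, 3^10≡17, 3^11≡4, 3^12≡12, 3^13≡36, 3^14≡14, 3^15≡42, 3^16≡32, 3^17≡2, 3^18≡6, 3^19≡18, 3^20≡7, 3^21≡21, 3^22≡16, 3^23≡1. Order = 23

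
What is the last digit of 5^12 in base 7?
Using Fermat: 5^{6} ≡ 1 mod 7. 12 ≡ 0 mod 6. So 5^{12} ≡ 5^{0} ≡ 1 mod 7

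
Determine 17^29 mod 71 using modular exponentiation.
By repeated squaring (mod 71): 17^{1}≡17, 17^{2}≡5, 17^{4}≡25, 17^{8}≡57, 17^{16}≡54. Then 17^{29} = 17^{16+8+4+1} ≡ 54 × 57 × 25 × 17 ≡ 46 (mod 71)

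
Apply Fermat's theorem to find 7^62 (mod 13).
By Fermat: 7^{12} ≡ 1 (mod 13). 62 = 5×12 + 2. So 7^{62} ≡ 7^{2} ≡ 10 (mod 13)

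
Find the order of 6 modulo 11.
Powers of 6 mod 11: 6^1≡6, 6^2≡3, 6^3≡7, 6^4≡9, 6^5≡10, 6^6≡5, 6^7≡8, 6^8≡4, 6^9≡2, 6^10≡1. So the order of 6 is 10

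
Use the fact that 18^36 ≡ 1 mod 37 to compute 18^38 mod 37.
By Fermat: 18^{36} ≡ 1 mod 37. So 18^{38} = 18^{36} · 18^{2} ≡ 18^{2} ≡ 28 mod 37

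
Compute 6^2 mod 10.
6^{2} = 36 ≡ 6 (mod 10)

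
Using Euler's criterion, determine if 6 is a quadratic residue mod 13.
By Euler's criterion: 6^{6} ≡ 12 mod 13. Since this equals -1 (≡ 12), 6 is not a QR.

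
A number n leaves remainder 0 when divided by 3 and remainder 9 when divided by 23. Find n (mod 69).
M = 3 × 23 = 69. M₁ = 23, y₁ ≡ 2 (mod 3). M₂ = 3, y₂ ≡ 8 (mod 23). n = 0×23×2 + 9×3×8 ≡ 9 (mod 69)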